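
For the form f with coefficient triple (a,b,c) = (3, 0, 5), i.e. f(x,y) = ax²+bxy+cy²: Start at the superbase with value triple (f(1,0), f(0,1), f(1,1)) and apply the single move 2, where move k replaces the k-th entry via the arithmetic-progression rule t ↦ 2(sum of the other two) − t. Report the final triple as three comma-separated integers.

start (3,5,8) = (f(1,0),f(0,1),f(1,1))
replace slot 2: 2·(3+8) − 5 = 17 → (3,17,8)

3,17,8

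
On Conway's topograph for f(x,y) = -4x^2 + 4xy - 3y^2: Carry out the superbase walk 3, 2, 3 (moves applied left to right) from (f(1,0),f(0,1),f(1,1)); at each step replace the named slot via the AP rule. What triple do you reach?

start (-4,-3,-3) = (f(1,0),f(0,1),f(1,1))
replace slot 3: 2·((-4)+(-3)) − (-3) = -11 → (-4,-3,-11)
replace slot 2: 2·((-4)+(-11)) − (-3) = -27 → (-4,-27,-11)
replace slot 3: 2·((-4)+(-27)) − (-11) = -51 → (-4,-27,-51)

-4,-27,-51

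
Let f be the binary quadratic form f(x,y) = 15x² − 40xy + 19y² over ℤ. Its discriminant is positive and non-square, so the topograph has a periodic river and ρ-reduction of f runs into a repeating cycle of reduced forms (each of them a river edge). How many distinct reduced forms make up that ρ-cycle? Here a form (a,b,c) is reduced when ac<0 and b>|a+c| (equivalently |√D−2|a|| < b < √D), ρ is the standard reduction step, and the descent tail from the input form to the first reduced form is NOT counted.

D = 460, ⌊√D⌋ = 21
descent: ρ → (19,2,-6)
descent: ρ → (-6,10,15)  [lands on river]
river: ρ → (15,20,-1)
river: ρ → (-1,20,15)
river: ρ → (15,10,-6)
river: ρ → (-6,14,11)
river: ρ → (11,8,-9)
river: ρ → (-9,10,10)
river: ρ → (10,10,-9)
river: ρ → (-9,8,11)
river: ρ → (11,14,-6)
ρ-cycle length = 10 (tail of 2 descent steps not counted)

10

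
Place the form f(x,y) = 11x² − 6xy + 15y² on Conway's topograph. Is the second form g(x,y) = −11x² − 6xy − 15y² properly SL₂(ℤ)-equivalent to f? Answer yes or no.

D₁ = -624, D₂ = -624
f: reduced (well bottom): (11,-6,15) with a≤c, −a<b≤a
g is negative-definite; reduce −g:
−g: reduced (well bottom): (11,6,15) with a≤c, −a<b≤a
flip sign back: reduced form of g is (-11,-6,-15)
reduced forms (11, -6, 15) vs (-11, -6, -15) ⇒ inequivalent

no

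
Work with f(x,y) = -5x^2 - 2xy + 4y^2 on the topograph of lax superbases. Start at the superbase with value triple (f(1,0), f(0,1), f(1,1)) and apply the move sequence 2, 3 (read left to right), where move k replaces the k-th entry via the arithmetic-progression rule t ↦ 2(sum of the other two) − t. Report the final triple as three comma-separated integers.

start (-5,4,-3) = (f(1,0),f(0,1),f(1,1))
replace slot 2: 2·((-5)+(-3)) − 4 = -20 → (-5,-20,-3)
replace slot 3: 2·((-5)+(-20)) − (-3) = -47 → (-5,-20,-47)

-5,-20,-47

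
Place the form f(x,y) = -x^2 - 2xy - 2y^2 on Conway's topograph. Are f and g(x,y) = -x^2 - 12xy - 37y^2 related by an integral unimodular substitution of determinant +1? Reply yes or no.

D₁ = -4, D₂ = -4
f is negative-definite; reduce −f:
−f: translate: b→0 (≡2 mod 2), so (1,2,2)→(1,0,1)
−f: reduced (well bottom): (1,0,1) with a≤c, −a<b≤a
flip sign back: reduced form of f is (-1,0,-1)
g is negative-definite; reduce −g:
−g: translate: b→0 (≡12 mod 2), so (1,12,37)→(1,0,1)
−g: reduced (well bottom): (1,0,1) with a≤c, −a<b≤a
flip sign back: reduced form of g is (-1,0,-1)
reduced forms (-1, 0, -1) vs (-1, 0, -1) ⇒ equivalent

yes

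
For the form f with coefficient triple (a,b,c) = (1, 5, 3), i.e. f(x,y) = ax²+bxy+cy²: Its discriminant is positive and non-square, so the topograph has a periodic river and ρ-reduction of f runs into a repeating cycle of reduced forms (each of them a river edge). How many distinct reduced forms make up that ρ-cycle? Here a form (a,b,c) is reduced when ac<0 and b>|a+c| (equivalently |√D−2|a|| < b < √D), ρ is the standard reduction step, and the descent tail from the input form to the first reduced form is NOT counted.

D = 13, ⌊√D⌋ = 3
descent: ρ → (3,1,-1)
descent: ρ → (-1,3,1)  [lands on river]
river: ρ → (1,3,-1)
ρ-cycle length = 2 (tail of 2 descent steps not counted)

2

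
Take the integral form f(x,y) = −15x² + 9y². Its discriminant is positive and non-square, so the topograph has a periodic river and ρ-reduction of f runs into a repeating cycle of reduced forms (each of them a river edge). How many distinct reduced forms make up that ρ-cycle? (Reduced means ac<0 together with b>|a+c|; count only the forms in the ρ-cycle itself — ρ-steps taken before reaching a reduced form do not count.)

D = 540, ⌊√D⌋ = 23
descent: ρ → (9,18,-6)  [lands on river]
river: ρ → (-6,18,9)
ρ-cycle length = 2 (tail of 1 descent step not counted)

2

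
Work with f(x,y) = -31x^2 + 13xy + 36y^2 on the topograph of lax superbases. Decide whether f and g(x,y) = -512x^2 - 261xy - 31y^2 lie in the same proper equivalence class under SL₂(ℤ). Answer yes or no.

D₁ = 4633, D₂ = 4633
river cycle of f (length 28): (36, 59, -8), (-8, 53, 57), (57, 61, -4), (-4, 67, 9), (9, 59, -32), (-32, 5, 36), (36, 67, -1), (-1, 67, 36), (36, 5, -32), (-32, 59, 9), … (18 more)
river cycle of g (length 28): (-31, 13, 36), (36, 59, -8), (-8, 53, 57), (57, 61, -4), (-4, 67, 9), (9, 59, -32), (-32, 5, 36), (36, 67, -1), (-1, 67, 36), (36, 5, -32), … (18 more)
cycles coincide ⇒ equivalent

yes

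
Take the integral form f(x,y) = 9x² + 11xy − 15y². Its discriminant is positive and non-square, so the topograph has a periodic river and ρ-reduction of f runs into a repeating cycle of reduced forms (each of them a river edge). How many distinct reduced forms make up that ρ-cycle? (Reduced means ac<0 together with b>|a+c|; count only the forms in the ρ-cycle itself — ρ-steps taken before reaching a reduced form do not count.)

D = 661, ⌊√D⌋ = 25
river: ρ → (-15,19,5)
river: ρ → (5,21,-11)
river: ρ → (-11,23,3)
river: ρ → (3,25,-3)
river: ρ → (-3,23,11)
river: ρ → (11,21,-5)
river: ρ → (-5,19,15)
river: ρ → (15,11,-9)
river: ρ → (-9,25,1)
river: ρ → (1,25,-9)
river: ρ → (-9,11,15)
river: ρ → (15,19,-5)
river: ρ → (-5,21,11)
river: ρ → (11,23,-3)
river: ρ → (-3,25,3)
river: ρ → (3,23,-11)
river: ρ → (-11,21,5)
river: ρ → (5,19,-15)
river: ρ → (-15,11,9)
river: ρ → (9,25,-1)
river: ρ → (-1,25,9)
river: ρ → (9,11,-15)
ρ-cycle length = 22 (tail of 0 descent steps not counted)

22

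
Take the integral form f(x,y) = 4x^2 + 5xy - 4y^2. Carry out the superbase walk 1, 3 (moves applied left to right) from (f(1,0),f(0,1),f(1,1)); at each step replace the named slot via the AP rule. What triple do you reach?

start (4,-4,5) = (f(1,0),f(0,1),f(1,1))
replace slot 1: 2·((-4)+5) − 4 = -2 → (-2,-4,5)
replace slot 3: 2·((-2)+(-4)) − 5 = -17 → (-2,-4,-17)

-2,-4,-17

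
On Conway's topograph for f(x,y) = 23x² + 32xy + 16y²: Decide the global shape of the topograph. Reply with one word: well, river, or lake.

D = b²−4ac = 32² − 4·23·16 = -448
D < 0 ⇒ definite ⇒ every region one sign ⇒ single well

well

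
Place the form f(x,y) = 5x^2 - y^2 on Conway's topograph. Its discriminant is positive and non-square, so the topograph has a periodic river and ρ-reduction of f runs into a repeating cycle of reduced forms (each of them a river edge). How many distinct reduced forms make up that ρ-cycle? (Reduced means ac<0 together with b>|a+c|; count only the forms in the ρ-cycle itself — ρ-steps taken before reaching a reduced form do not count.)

D = 20, ⌊√D⌋ = 4
descent: ρ → (-1,4,1)  [lands on river]
river: ρ → (1,4,-1)
ρ-cycle length = 2 (tail of 1 descent step not counted)

2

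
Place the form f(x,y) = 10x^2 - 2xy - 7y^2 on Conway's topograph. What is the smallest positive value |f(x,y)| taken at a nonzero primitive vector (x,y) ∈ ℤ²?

descent: ρ → (-7,16,1)  [lands on river]
river: ρ → (1,16,-7)
river: ρ → (-7,12,5)
river: ρ → (5,8,-11)
river: ρ → (-11,14,2)
river: ρ → (2,14,-11)
river: ρ → (-11,8,5)
river: ρ → (5,12,-7)
closes: descent 1, river 8
min |a| on river = 1

1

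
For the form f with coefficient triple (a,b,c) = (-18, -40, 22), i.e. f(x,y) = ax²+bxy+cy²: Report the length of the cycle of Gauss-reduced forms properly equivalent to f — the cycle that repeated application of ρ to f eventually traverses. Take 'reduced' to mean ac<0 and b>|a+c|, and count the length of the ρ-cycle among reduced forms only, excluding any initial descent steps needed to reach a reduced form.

D = 3184, ⌊√D⌋ = 56
descent: ρ → (22,40,-18)  [lands on river]
river: ρ → (-18,32,30)
river: ρ → (30,28,-20)
river: ρ → (-20,52,6)
river: ρ → (6,56,-2)
river: ρ → (-2,56,6)
river: ρ → (6,52,-20)
river: ρ → (-20,28,30)
river: ρ → (30,32,-18)
river: ρ → (-18,40,22)
river: ρ → (22,48,-10)
river: ρ → (-10,52,12)
river: ρ → (12,44,-26)
river: ρ → (-26,8,30)
river: ρ → (30,52,-4)
river: ρ → (-4,52,30)
river: ρ → (30,8,-26)
river: ρ → (-26,44,12)
river: ρ → (12,52,-10)
river: ρ → (-10,48,22)
ρ-cycle length = 20 (tail of 1 descent step not counted)

20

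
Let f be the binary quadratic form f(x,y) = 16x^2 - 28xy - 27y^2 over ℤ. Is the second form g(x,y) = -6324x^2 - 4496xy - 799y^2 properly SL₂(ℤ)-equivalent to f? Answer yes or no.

D₁ = 2512, D₂ = 2512
river cycle of f (length 26): (-27, 28, 16), (16, 36, -19), (-19, 40, 12), (12, 32, -31), (-31, 30, 13), (13, 48, -4), (-4, 48, 13), (13, 30, -31), (-31, 32, 12), (12, 40, -19), … (16 more)
river cycle of g (length 26): (-27, 28, 16), (16, 36, -19), (-19, 40, 12), (12, 32, -31), (-31, 30, 13), (13, 48, -4), (-4, 48, 13), (13, 30, -31), (-31, 32, 12), (12, 40, -19), … (16 more)
cycles coincide ⇒ equivalent

yes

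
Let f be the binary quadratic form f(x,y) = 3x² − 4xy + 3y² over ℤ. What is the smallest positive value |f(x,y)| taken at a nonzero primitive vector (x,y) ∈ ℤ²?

translate: b→2 (≡-4 mod 6), so (3,-4,3)→(3,2,2)
flip: (3,2,2)→(2,-2,3)
translate: b→2 (≡-2 mod 4), so (2,-2,3)→(2,2,3)
reduced (well bottom): (2,2,3) with a≤c, −a<b≤a
well minimum = a = 2

2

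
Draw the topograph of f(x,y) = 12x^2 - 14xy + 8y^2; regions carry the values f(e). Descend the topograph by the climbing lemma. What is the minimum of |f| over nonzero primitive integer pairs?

translate: b→10 (≡-14 mod 24), so (12,-14,8)→(12,10,6)
flip: (12,10,6)→(6,-10,12)
translate: b→2 (≡-10 mod 12), so (6,-10,12)→(6,2,8)
reduced (well bottom): (6,2,8) with a≤c, −a<b≤a
well minimum = a = 6

6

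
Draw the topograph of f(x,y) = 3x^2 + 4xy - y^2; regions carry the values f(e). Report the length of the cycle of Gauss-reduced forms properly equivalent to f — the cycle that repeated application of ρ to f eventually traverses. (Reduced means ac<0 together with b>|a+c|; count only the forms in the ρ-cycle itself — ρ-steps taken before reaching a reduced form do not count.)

D = 28, ⌊√D⌋ = 5
river: ρ → (-1,4,3)
river: ρ → (3,2,-2)
river: ρ → (-2,2,3)
river: ρ → (3,4,-1)
ρ-cycle length = 4 (tail of 0 descent steps not counted)

4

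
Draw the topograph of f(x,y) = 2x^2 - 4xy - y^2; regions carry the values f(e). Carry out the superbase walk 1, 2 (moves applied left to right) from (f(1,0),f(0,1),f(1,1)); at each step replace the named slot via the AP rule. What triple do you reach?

start (2,-1,-3) = (f(1,0),f(0,1),f(1,1))
replace slot 1: 2·((-1)+(-3)) − 2 = -10 → (-10,-1,-3)
replace slot 2: 2·((-10)+(-3)) − (-1) = -25 → (-10,-25,-3)

-10,-25,-3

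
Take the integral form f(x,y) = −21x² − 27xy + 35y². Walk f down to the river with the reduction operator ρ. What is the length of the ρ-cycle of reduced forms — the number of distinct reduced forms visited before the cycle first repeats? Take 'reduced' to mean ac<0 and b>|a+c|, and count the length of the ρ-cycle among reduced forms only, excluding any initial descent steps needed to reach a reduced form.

D = 3669, ⌊√D⌋ = 60
descent: ρ → (35,27,-21)  [lands on river]
river: ρ → (-21,57,5)
river: ρ → (5,53,-43)
river: ρ → (-43,33,15)
river: ρ → (15,57,-7)
river: ρ → (-7,55,23)
river: ρ → (23,37,-25)
river: ρ → (-25,13,35)
river: ρ → (35,57,-3)
river: ρ → (-3,57,35)
river: ρ → (35,13,-25)
river: ρ → (-25,37,23)
river: ρ → (23,55,-7)
river: ρ → (-7,57,15)
river: ρ → (15,33,-43)
river: ρ → (-43,53,5)
river: ρ → (5,57,-21)
river: ρ → (-21,27,35)
river: ρ → (35,43,-13)
river: ρ → (-13,35,47)
river: ρ → (47,59,-1)
river: ρ → (-1,59,47)
river: ρ → (47,35,-13)
river: ρ → (-13,43,35)
ρ-cycle length = 24 (tail of 1 descent step not counted)

24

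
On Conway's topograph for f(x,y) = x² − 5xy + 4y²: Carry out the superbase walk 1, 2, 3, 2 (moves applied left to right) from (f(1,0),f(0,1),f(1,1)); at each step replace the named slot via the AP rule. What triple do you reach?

start (1,4,0) = (f(1,0),f(0,1),f(1,1))
replace slot 1: 2·(4+0) − 1 = 7 → (7,4,0)
replace slot 2: 2·(7+0) − 4 = 10 → (7,10,0)
replace slot 3: 2·(7+10) − 0 = 34 → (7,10,34)
replace slot 2: 2·(7+34) − 10 = 72 → (7,72,34)

7,72,34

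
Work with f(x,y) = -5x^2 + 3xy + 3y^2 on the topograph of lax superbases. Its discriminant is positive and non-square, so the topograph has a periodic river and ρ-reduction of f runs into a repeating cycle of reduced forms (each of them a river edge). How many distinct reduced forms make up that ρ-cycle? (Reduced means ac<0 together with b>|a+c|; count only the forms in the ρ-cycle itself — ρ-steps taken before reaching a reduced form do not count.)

D = 69, ⌊√D⌋ = 8
river: ρ → (3,3,-5)
river: ρ → (-5,7,1)
river: ρ → (1,7,-5)
river: ρ → (-5,3,3)
ρ-cycle length = 4 (tail of 0 descent steps not counted)

4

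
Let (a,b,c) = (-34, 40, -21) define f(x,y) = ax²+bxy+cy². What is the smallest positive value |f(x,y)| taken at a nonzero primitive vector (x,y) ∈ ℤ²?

translate: b→28 (≡-40 mod 68), so (34,-40,21)→(34,28,15)
flip: (34,28,15)→(15,-28,34)
translate: b→2 (≡-28 mod 30), so (15,-28,34)→(15,2,21)
reduced (well bottom): (15,2,21) with a≤c, −a<b≤a
well minimum |f| = |-15| = 15 (negative-definite)

15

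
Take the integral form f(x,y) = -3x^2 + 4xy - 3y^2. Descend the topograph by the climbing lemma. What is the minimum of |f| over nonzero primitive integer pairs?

translate: b→2 (≡-4 mod 6), so (3,-4,3)→(3,2,2)
flip: (3,2,2)→(2,-2,3)
translate: b→2 (≡-2 mod 4), so (2,-2,3)→(2,2,3)
reduced (well bottom): (2,2,3) with a≤c, −a<b≤a
well minimum |f| = |-2| = 2 (negative-definite)

2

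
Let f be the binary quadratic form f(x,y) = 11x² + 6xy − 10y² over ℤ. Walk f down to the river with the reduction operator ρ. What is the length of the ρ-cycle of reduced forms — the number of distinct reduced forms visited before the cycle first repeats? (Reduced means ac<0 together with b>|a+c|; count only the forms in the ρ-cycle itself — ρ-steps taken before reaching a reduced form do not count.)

D = 476, ⌊√D⌋ = 21
river: ρ → (-10,14,7)
river: ρ → (7,14,-10)
river: ρ → (-10,6,11)
river: ρ → (11,16,-5)
river: ρ → (-5,14,14)
river: ρ → (14,14,-5)
river: ρ → (-5,16,11)
river: ρ → (11,6,-10)
ρ-cycle length = 8 (tail of 0 descent steps not counted)

8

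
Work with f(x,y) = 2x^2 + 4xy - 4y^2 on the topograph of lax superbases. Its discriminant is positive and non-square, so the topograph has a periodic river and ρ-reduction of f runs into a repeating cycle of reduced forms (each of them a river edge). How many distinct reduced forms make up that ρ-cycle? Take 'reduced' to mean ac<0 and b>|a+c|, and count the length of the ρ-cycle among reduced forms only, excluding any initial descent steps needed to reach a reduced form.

D = 48, ⌊√D⌋ = 6
river: ρ → (-4,4,2)
river: ρ → (2,4,-4)
ρ-cycle length = 2 (tail of 0 descent steps not counted)

2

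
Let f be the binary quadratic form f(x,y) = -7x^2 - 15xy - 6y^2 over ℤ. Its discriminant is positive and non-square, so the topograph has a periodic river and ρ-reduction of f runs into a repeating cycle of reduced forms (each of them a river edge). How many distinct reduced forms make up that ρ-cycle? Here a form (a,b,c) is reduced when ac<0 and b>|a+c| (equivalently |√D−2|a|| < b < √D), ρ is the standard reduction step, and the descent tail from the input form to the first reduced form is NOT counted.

D = 57, ⌊√D⌋ = 7
descent: ρ → (-6,3,2)
descent: ρ → (2,5,-4)  [lands on river]
river: ρ → (-4,3,3)
river: ρ → (3,3,-4)
river: ρ → (-4,5,2)
river: ρ → (2,7,-1)
river: ρ → (-1,7,2)
ρ-cycle length = 6 (tail of 2 descent steps not counted)

6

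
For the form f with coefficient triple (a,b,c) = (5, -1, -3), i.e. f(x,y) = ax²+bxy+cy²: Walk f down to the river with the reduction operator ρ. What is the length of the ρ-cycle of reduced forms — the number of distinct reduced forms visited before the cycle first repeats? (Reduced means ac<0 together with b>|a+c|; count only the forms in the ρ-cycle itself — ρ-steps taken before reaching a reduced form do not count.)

D = 61, ⌊√D⌋ = 7
descent: ρ → (-3,7,1)  [lands on river]
river: ρ → (1,7,-3)
river: ρ → (-3,5,3)
river: ρ → (3,7,-1)
river: ρ → (-1,7,3)
river: ρ → (3,5,-3)
ρ-cycle length = 6 (tail of 1 descent step not counted)

6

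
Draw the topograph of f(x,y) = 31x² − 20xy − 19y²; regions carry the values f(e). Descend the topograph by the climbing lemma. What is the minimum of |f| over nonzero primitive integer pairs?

descent: ρ → (-19,20,31)  [lands on river]
river: ρ → (31,42,-8)
river: ρ → (-8,38,41)
river: ρ → (41,44,-5)
river: ρ → (-5,46,32)
river: ρ → (32,18,-19)
closes: descent 1, river 6
min |a| on river = 5

5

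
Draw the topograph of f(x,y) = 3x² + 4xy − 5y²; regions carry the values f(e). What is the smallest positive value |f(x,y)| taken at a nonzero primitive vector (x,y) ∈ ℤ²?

river: ρ → (-5,6,2)
river: ρ → (2,6,-5)
river: ρ → (-5,4,3)
river: ρ → (3,8,-1)
river: ρ → (-1,8,3)
river: ρ → (3,4,-5)
closes: descent 0, river 6
min |a| on river = 1

1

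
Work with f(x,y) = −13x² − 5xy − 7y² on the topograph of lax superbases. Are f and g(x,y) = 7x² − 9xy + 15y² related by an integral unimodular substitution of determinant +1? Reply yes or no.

D₁ = -339, D₂ = -339
f is negative-definite; reduce −f:
−f: flip: (13,5,7)→(7,-5,13)
−f: reduced (well bottom): (7,-5,13) with a≤c, −a<b≤a
flip sign back: reduced form of f is (-7,5,-13)
g: translate: b→5 (≡-9 mod 14), so (7,-9,15)→(7,5,13)
g: reduced (well bottom): (7,5,13) with a≤c, −a<b≤a
reduced forms (-7, 5, -13) vs (7, 5, 13) ⇒ inequivalent

no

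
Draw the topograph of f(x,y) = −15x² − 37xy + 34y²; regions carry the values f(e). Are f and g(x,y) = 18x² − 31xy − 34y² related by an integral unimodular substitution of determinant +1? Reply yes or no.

D₁ = 3409, D₂ = 3409
river cycle of f (length 90): (34, 37, -15), (-15, 53, 10), (10, 47, -30), (-30, 13, 27), (27, 41, -16), (-16, 55, 6), (6, 53, -25), (-25, 47, 12), (12, 49, -21), (-21, 35, 26), … (80 more)
river cycle of g (length 90): (-34, 31, 18), (18, 41, -24), (-24, 55, 4), (4, 57, -10), (-10, 43, 39), (39, 35, -14), (-14, 49, 18), (18, 23, -40), (-40, 57, 1), (1, 57, -40), … (80 more)
cycles differ ⇒ inequivalent

no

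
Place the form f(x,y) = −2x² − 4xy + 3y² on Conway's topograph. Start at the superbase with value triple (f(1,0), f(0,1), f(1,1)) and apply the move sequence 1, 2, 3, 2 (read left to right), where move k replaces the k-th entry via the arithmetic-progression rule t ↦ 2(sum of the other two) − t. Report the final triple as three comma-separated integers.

start (-2,3,-3) = (f(1,0),f(0,1),f(1,1))
replace slot 1: 2·(3+(-3)) − (-2) = 2 → (2,3,-3)
replace slot 2: 2·(2+(-3)) − 3 = -5 → (2,-5,-3)
replace slot 3: 2·(2+(-5)) − (-3) = -3 → (2,-5,-3)
replace slot 2: 2·(2+(-3)) − (-5) = 3 → (2,3,-3)

2,3,-3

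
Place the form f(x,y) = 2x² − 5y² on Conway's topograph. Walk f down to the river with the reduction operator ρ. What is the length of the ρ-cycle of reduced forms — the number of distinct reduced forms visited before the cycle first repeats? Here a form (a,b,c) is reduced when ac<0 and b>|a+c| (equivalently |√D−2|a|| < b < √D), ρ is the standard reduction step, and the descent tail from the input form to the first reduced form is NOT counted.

D = 40, ⌊√D⌋ = 6
descent: ρ → (-5,0,2)
descent: ρ → (2,4,-3)  [lands on river]
river: ρ → (-3,2,3)
river: ρ → (3,4,-2)
river: ρ → (-2,4,3)
river: ρ → (3,2,-3)
river: ρ → (-3,4,2)
ρ-cycle length = 6 (tail of 2 descent steps not counted)

6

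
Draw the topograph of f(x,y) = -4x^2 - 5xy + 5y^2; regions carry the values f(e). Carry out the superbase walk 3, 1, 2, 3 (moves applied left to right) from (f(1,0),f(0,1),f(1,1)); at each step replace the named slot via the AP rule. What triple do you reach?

start (-4,5,-4) = (f(1,0),f(0,1),f(1,1))
replace slot 3: 2·((-4)+5) − (-4) = 6 → (-4,5,6)
replace slot 1: 2·(5+6) − (-4) = 26 → (26,5,6)
replace slot 2: 2·(26+6) − 5 = 59 → (26,59,6)
replace slot 3: 2·(26+59) − 6 = 164 → (26,59,164)

26,59,164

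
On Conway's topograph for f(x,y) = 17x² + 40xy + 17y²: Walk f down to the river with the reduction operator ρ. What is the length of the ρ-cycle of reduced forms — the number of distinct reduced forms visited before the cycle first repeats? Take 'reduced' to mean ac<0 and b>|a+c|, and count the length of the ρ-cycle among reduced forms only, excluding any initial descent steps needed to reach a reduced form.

D = 444, ⌊√D⌋ = 21
descent: ρ → (17,-6,-6)
descent: ρ → (-6,18,5)  [lands on river]
river: ρ → (5,12,-15)
river: ρ → (-15,18,2)
river: ρ → (2,18,-15)
river: ρ → (-15,12,5)
river: ρ → (5,18,-6)
ρ-cycle length = 6 (tail of 2 descent steps not counted)

6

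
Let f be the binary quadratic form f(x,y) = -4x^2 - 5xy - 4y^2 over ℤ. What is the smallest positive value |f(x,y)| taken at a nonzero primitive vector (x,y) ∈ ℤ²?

translate: b→-3 (≡5 mod 8), so (4,5,4)→(4,-3,3)
flip: (4,-3,3)→(3,3,4)
reduced (well bottom): (3,3,4) with a≤c, −a<b≤a
well minimum |f| = |-3| = 3 (negative-definite)

3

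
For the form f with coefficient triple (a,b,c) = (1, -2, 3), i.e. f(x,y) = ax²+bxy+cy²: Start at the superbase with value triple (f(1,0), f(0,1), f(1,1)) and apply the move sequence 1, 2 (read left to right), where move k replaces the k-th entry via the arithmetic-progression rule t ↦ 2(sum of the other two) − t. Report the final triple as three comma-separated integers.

start (1,3,2) = (f(1,0),f(0,1),f(1,1))
replace slot 1: 2·(3+2) − 1 = 9 → (9,3,2)
replace slot 2: 2·(9+2) − 3 = 19 → (9,19,2)

9,19,2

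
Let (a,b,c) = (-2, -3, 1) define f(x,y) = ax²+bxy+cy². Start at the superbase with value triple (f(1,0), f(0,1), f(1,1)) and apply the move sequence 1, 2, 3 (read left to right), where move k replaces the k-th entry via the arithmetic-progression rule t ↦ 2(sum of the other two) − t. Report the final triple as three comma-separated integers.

start (-2,1,-4) = (f(1,0),f(0,1),f(1,1))
replace slot 1: 2·(1+(-4)) − (-2) = -4 → (-4,1,-4)
replace slot 2: 2·((-4)+(-4)) − 1 = -17 → (-4,-17,-4)
replace slot 3: 2·((-4)+(-17)) − (-4) = -38 → (-4,-17,-38)

-4,-17,-38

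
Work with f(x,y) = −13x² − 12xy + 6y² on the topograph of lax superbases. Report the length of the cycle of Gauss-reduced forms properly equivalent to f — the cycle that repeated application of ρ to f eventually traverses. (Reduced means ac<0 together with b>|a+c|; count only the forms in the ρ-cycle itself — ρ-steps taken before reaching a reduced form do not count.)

D = 456, ⌊√D⌋ = 21
descent: ρ → (6,12,-13)  [lands on river]
river: ρ → (-13,14,5)
river: ρ → (5,16,-10)
river: ρ → (-10,4,11)
river: ρ → (11,18,-3)
river: ρ → (-3,18,11)
river: ρ → (11,4,-10)
river: ρ → (-10,16,5)
river: ρ → (5,14,-13)
river: ρ → (-13,12,6)
ρ-cycle length = 10 (tail of 1 descent step not counted)

10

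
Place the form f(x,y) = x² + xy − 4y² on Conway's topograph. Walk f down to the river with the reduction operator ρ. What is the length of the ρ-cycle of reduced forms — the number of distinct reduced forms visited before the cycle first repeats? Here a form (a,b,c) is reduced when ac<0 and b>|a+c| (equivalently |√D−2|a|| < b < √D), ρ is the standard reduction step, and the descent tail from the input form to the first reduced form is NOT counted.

D = 17, ⌊√D⌋ = 4
descent: ρ → (-4,-1,1)
descent: ρ → (1,3,-2)  [lands on river]
river: ρ → (-2,1,2)
river: ρ → (2,3,-1)
river: ρ → (-1,3,2)
river: ρ → (2,1,-2)
river: ρ → (-2,3,1)
ρ-cycle length = 6 (tail of 2 descent steps not counted)

6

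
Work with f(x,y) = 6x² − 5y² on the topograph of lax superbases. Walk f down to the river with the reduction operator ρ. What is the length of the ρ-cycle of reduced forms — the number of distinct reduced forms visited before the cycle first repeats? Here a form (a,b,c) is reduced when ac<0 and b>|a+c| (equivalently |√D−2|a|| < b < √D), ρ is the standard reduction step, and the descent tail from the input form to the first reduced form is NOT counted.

D = 120, ⌊√D⌋ = 10
descent: ρ → (-5,10,1)  [lands on river]
river: ρ → (1,10,-5)
ρ-cycle length = 2 (tail of 1 descent step not counted)

2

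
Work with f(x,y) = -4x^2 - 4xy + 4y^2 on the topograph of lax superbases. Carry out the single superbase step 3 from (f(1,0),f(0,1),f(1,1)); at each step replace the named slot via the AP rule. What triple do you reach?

start (-4,4,-4) = (f(1,0),f(0,1),f(1,1))
replace slot 3: 2·((-4)+4) − (-4) = 4 → (-4,4,4)

-4,4,4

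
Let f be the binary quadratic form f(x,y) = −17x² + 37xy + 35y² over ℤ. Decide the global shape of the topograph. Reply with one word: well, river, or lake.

D = b²−4ac = 37² − 4·(-17)·35 = 3749
D > 0 non-square ⇒ indefinite ⇒ periodic river

river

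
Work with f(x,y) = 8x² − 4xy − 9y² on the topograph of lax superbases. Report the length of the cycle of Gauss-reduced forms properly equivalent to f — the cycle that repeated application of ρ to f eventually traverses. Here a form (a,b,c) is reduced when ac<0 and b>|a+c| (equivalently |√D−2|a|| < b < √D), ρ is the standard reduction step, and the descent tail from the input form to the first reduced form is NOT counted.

D = 304, ⌊√D⌋ = 17
descent: ρ → (-9,4,8)  [lands on river]
river: ρ → (8,12,-5)
river: ρ → (-5,8,12)
river: ρ → (12,16,-1)
river: ρ → (-1,16,12)
river: ρ → (12,8,-5)
river: ρ → (-5,12,8)
river: ρ → (8,4,-9)
river: ρ → (-9,14,3)
river: ρ → (3,16,-4)
river: ρ → (-4,16,3)
river: ρ → (3,14,-9)
ρ-cycle length = 12 (tail of 1 descent step not counted)

12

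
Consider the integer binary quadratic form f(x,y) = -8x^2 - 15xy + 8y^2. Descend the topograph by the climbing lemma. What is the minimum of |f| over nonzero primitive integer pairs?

descent: ρ → (8,15,-8)  [lands on river]
river: ρ → (-8,17,6)
river: ρ → (6,19,-5)
river: ρ → (-5,21,2)
river: ρ → (2,19,-15)
river: ρ → (-15,11,6)
river: ρ → (6,13,-13)
river: ρ → (-13,13,6)
river: ρ → (6,11,-15)
river: ρ → (-15,19,2)
river: ρ → (2,21,-5)
river: ρ → (-5,19,6)
river: ρ → (6,17,-8)
river: ρ → (-8,15,8)
river: ρ → (8,17,-6)
river: ρ → (-6,19,5)
river: ρ → (5,21,-2)
river: ρ → (-2,19,15)
river: ρ → (15,11,-6)
river: ρ → (-6,13,13)
river: ρ → (13,13,-6)
river: ρ → (-6,11,15)
river: ρ → (15,19,-2)
river: ρ → (-2,21,5)
river: ρ → (5,19,-6)
river: ρ → (-6,17,8)
closes: descent 1, river 26
min |a| on river = 2

2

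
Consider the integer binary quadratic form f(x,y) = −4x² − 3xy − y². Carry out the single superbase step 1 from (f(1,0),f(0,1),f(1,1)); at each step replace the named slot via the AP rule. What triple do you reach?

start (-4,-1,-8) = (f(1,0),f(0,1),f(1,1))
replace slot 1: 2·((-1)+(-8)) − (-4) = -14 → (-14,-1,-8)

-14,-1,-8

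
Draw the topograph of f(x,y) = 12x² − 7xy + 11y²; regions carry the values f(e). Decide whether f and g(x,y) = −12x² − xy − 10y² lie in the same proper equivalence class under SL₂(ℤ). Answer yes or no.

D₁ = -479, D₂ = -479
f: flip: (12,-7,11)→(11,7,12)
f: reduced (well bottom): (11,7,12) with a≤c, −a<b≤a
g is negative-definite; reduce −g:
−g: flip: (12,1,10)→(10,-1,12)
−g: reduced (well bottom): (10,-1,12) with a≤c, −a<b≤a
flip sign back: reduced form of g is (-10,1,-12)
reduced forms (11, 7, 12) vs (-10, 1, -12) ⇒ inequivalent

no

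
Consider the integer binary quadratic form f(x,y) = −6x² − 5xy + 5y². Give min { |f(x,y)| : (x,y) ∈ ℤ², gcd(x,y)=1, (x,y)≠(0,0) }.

descent: ρ → (5,5,-6)  [lands on river]
river: ρ → (-6,7,4)
river: ρ → (4,9,-4)
river: ρ → (-4,7,6)
river: ρ → (6,5,-5)
river: ρ → (-5,5,6)
river: ρ → (6,7,-4)
river: ρ → (-4,9,4)
river: ρ → (4,7,-6)
river: ρ → (-6,5,5)
closes: descent 1, river 10
min |a| on river = 4

4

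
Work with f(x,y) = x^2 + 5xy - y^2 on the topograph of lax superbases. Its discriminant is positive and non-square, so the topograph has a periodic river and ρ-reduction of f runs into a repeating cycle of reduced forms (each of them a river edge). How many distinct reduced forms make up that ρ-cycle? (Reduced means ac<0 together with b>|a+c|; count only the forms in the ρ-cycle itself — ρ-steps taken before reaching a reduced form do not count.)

D = 29, ⌊√D⌋ = 5
river: ρ → (-1,5,1)
river: ρ → (1,5,-1)
ρ-cycle length = 2 (tail of 0 descent steps not counted)

2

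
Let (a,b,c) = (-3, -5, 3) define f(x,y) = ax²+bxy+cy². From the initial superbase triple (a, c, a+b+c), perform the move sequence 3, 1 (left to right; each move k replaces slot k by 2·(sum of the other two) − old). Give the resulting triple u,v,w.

start (-3,3,-5) = (f(1,0),f(0,1),f(1,1))
replace slot 3: 2·((-3)+3) − (-5) = 5 → (-3,3,5)
replace slot 1: 2·(3+5) − (-3) = 19 → (19,3,5)

19,3,5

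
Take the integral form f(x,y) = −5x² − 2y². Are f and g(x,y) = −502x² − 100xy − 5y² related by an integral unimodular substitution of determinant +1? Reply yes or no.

D₁ = -40, D₂ = -40
f is negative-definite; reduce −f:
−f: flip: (5,0,2)→(2,0,5)
−f: reduced (well bottom): (2,0,5) with a≤c, −a<b≤a
flip sign back: reduced form of f is (-2,0,-5)
g is negative-definite; reduce −g:
−g: flip: (502,100,5)→(5,-100,502)
−g: translate: b→0 (≡-100 mod 10), so (5,-100,502)→(5,0,2)
−g: flip: (5,0,2)→(2,0,5)
−g: reduced (well bottom): (2,0,5) with a≤c, −a<b≤a
flip sign back: reduced form of g is (-2,0,-5)
reduced forms (-2, 0, -5) vs (-2, 0, -5) ⇒ equivalent

yes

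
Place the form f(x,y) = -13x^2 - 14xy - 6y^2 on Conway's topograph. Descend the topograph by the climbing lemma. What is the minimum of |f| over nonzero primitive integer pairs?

translate: b→-12 (≡14 mod 26), so (13,14,6)→(13,-12,5)
flip: (13,-12,5)→(5,12,13)
translate: b→2 (≡12 mod 10), so (5,12,13)→(5,2,6)
reduced (well bottom): (5,2,6) with a≤c, −a<b≤a
well minimum |f| = |-5| = 5 (negative-definite)

5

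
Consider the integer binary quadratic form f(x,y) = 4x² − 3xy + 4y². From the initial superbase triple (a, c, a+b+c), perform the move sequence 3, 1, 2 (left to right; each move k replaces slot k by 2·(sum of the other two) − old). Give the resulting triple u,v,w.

start (4,4,5) = (f(1,0),f(0,1),f(1,1))
replace slot 3: 2·(4+4) − 5 = 11 → (4,4,11)
replace slot 1: 2·(4+11) − 4 = 26 → (26,4,11)
replace slot 2: 2·(26+11) − 4 = 70 → (26,70,11)

26,70,11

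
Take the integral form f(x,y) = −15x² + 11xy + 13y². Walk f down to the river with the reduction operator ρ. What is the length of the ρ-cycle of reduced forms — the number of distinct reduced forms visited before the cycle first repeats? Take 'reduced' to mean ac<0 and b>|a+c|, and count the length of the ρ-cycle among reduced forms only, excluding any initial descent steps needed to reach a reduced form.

D = 901, ⌊√D⌋ = 30
river: ρ → (13,15,-13)
river: ρ → (-13,11,15)
river: ρ → (15,19,-9)
river: ρ → (-9,17,17)
river: ρ → (17,17,-9)
river: ρ → (-9,19,15)
river: ρ → (15,11,-13)
river: ρ → (-13,15,13)
river: ρ → (13,11,-15)
river: ρ → (-15,19,9)
river: ρ → (9,17,-17)
river: ρ → (-17,17,9)
river: ρ → (9,19,-15)
river: ρ → (-15,11,13)
ρ-cycle length = 14 (tail of 0 descent steps not counted)

14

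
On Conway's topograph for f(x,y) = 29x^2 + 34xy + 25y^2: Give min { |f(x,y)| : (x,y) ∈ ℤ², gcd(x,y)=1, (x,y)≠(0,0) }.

translate: b→-24 (≡34 mod 58), so (29,34,25)→(29,-24,20)
flip: (29,-24,20)→(20,24,29)
translate: b→-16 (≡24 mod 40), so (20,24,29)→(20,-16,25)
reduced (well bottom): (20,-16,25) with a≤c, −a<b≤a
well minimum = a = 20

20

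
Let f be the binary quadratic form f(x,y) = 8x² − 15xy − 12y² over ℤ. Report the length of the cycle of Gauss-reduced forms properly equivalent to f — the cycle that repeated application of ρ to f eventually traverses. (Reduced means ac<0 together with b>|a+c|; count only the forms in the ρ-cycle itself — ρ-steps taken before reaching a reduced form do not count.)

D = 609, ⌊√D⌋ = 24
descent: ρ → (-12,15,8)  [lands on river]
river: ρ → (8,17,-10)
river: ρ → (-10,23,2)
river: ρ → (2,21,-21)
river: ρ → (-21,21,2)
river: ρ → (2,23,-10)
river: ρ → (-10,17,8)
river: ρ → (8,15,-12)
river: ρ → (-12,9,11)
river: ρ → (11,13,-10)
river: ρ → (-10,7,14)
river: ρ → (14,21,-3)
river: ρ → (-3,21,14)
river: ρ → (14,7,-10)
river: ρ → (-10,13,11)
river: ρ → (11,9,-12)
ρ-cycle length = 16 (tail of 1 descent step not counted)

16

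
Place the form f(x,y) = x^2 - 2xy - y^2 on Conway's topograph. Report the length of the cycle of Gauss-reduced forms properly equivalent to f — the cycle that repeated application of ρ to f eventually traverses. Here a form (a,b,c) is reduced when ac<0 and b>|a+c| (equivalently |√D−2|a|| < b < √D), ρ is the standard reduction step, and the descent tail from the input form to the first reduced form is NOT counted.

D = 8, ⌊√D⌋ = 2
descent: ρ → (-1,2,1)  [lands on river]
river: ρ → (1,2,-1)
ρ-cycle length = 2 (tail of 1 descent step not counted)

2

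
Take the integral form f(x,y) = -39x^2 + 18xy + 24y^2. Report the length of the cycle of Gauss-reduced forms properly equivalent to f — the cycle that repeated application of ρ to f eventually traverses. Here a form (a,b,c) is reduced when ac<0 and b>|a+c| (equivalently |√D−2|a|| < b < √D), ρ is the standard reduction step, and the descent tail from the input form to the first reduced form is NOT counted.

D = 4068, ⌊√D⌋ = 63
river: ρ → (24,30,-33)
river: ρ → (-33,36,21)
river: ρ → (21,48,-21)
river: ρ → (-21,36,33)
river: ρ → (33,30,-24)
river: ρ → (-24,18,39)
river: ρ → (39,60,-3)
river: ρ → (-3,60,39)
river: ρ → (39,18,-24)
river: ρ → (-24,30,33)
river: ρ → (33,36,-21)
river: ρ → (-21,48,21)
river: ρ → (21,36,-33)
river: ρ → (-33,30,24)
river: ρ → (24,18,-39)
river: ρ → (-39,60,3)
river: ρ → (3,60,-39)
river: ρ → (-39,18,24)
ρ-cycle length = 18 (tail of 0 descent steps not counted)

18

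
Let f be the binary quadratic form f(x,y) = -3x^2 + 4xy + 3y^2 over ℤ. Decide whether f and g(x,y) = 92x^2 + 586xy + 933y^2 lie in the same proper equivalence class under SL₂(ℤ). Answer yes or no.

D₁ = 52, D₂ = 52
river cycle of f (length 10): (3, 2, -4), (-4, 6, 1), (1, 6, -4), (-4, 2, 3), (3, 4, -3), (-3, 2, 4), (4, 6, -1), (-1, 6, 4), (4, 2, -3), (-3, 4, 3)
river cycle of g (length 10): (3, 2, -4), (-4, 6, 1), (1, 6, -4), (-4, 2, 3), (3, 4, -3), (-3, 2, 4), (4, 6, -1), (-1, 6, 4), (4, 2, -3), (-3, 4, 3)
cycles coincide ⇒ equivalent

yes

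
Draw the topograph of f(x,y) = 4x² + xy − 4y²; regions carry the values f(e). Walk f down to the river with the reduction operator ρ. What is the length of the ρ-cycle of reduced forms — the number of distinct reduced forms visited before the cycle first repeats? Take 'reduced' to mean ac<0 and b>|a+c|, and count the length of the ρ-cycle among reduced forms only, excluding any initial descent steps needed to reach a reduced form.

D = 65, ⌊√D⌋ = 8
river: ρ → (-4,7,1)
river: ρ → (1,7,-4)
river: ρ → (-4,1,4)
river: ρ → (4,7,-1)
river: ρ → (-1,7,4)
river: ρ → (4,1,-4)
ρ-cycle length = 6 (tail of 0 descent steps not counted)

6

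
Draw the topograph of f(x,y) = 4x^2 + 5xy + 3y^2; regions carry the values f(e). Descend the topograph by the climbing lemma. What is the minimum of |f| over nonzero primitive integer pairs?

translate: b→-3 (≡5 mod 8), so (4,5,3)→(4,-3,2)
flip: (4,-3,2)→(2,3,4)
translate: b→-1 (≡3 mod 4), so (2,3,4)→(2,-1,3)
reduced (well bottom): (2,-1,3) with a≤c, −a<b≤a
well minimum = a = 2

2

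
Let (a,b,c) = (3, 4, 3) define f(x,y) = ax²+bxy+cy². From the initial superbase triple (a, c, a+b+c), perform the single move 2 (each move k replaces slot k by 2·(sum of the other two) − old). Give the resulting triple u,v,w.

start (3,3,10) = (f(1,0),f(0,1),f(1,1))
replace slot 2: 2·(3+10) − 3 = 23 → (3,23,10)

3,23,10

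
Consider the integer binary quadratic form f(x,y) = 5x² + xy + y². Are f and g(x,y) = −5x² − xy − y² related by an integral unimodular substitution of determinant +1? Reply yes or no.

D₁ = -19, D₂ = -19
f: flip: (5,1,1)→(1,-1,5)
f: translate: b→1 (≡-1 mod 2), so (1,-1,5)→(1,1,5)
f: reduced (well bottom): (1,1,5) with a≤c, −a<b≤a
g is negative-definite; reduce −g:
−g: flip: (5,1,1)→(1,-1,5)
−g: translate: b→1 (≡-1 mod 2), so (1,-1,5)→(1,1,5)
−g: reduced (well bottom): (1,1,5) with a≤c, −a<b≤a
flip sign back: reduced form of g is (-1,-1,-5)
reduced forms (1, 1, 5) vs (-1, -1, -5) ⇒ inequivalent

no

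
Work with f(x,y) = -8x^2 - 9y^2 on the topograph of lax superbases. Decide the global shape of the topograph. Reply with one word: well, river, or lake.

D = b²−4ac = 0² − 4·(-8)·(-9) = -288
D < 0 ⇒ definite ⇒ every region one sign ⇒ single well

well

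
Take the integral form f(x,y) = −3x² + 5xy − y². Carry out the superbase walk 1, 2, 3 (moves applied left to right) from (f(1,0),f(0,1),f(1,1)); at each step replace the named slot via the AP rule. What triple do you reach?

start (-3,-1,1) = (f(1,0),f(0,1),f(1,1))
replace slot 1: 2·((-1)+1) − (-3) = 3 → (3,-1,1)
replace slot 2: 2·(3+1) − (-1) = 9 → (3,9,1)
replace slot 3: 2·(3+9) − 1 = 23 → (3,9,23)

3,9,23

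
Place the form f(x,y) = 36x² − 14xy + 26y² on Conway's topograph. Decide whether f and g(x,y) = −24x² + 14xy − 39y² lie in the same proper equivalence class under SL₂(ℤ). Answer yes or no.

D₁ = -3548, D₂ = -3548
f: flip: (36,-14,26)→(26,14,36)
f: reduced (well bottom): (26,14,36) with a≤c, −a<b≤a
g is negative-definite; reduce −g:
−g: reduced (well bottom): (24,-14,39) with a≤c, −a<b≤a
flip sign back: reduced form of g is (-24,14,-39)
reduced forms (26, 14, 36) vs (-24, 14, -39) ⇒ inequivalent

no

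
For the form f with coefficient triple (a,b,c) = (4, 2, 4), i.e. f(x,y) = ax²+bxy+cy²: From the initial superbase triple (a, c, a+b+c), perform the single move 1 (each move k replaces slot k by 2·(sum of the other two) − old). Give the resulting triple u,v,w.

start (4,4,10) = (f(1,0),f(0,1),f(1,1))
replace slot 1: 2·(4+10) − 4 = 24 → (24,4,10)

24,4,10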